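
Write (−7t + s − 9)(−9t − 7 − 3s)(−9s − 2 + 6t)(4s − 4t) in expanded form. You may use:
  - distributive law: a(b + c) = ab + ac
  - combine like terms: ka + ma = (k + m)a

(−7t + s − 9)(−9t − 7 − 3s)(−9s − 2 + 6t)(4s − 4t)
= (63t^2 + 49t + 21st − 9st − 7s − 3s^2 + 81t + 63 + 27s)(−9s − 2 + 6t)(4s − 4t)    [distributive law]
= (63t^2 + 130t + 12st + 20s − 3s^2 + 63)(−9s − 2 + 6t)(4s − 4t)    [combine like terms]
= (−567st^2 − 126t^2 + 378t^3 − 1170st − 260t + 780t^2 − 108s^2t − 24st + 72st^2 − 180s^2 − 40s + 120st + 27s^3 + 6s^2 − 18s^2t − 567s − 126 + 378t)(4s − 4t)    [distributive law]
= (−495st^2 + 654t^2 + 378t^3 − 1074st + 118t − 126s^2t − 174s^2 − 607s + 27s^3 − 126)(4s − 4t)    [combine like terms]
= −1980s^2t^2 + 1980st^3 + 2616st^2 − 2616t^3 + 1512st^3 − 1512t^4 − 4296s^2t + 4296st^2 + 472st − 472t^2 − 504s^3t + 504s^2t^2 − 696s^3 + 696s^2t − 2428s^2 + 2428st + 108s^4 − 108s^3t − 504s + 504t    [distributive law]
= −1476s^2t^2 + 3492st^3 + 6912st^2 − 2616t^3 − 1512t^4 − 3600s^2t + 2900st − 472t^2 − 612s^3t − 696s^3 − 2428s^2 + 108s^4 − 504s + 504t    [combine like terms]

−1476s^2t^2 + 3492st^3 + 6912st^2 − 2616t^3 − 1512t^4 − 3600s^2t + 2900st − 472t^2 − 612s^3t − 696s^3 − 2428s^2 + 108s^4 − 504s + 504t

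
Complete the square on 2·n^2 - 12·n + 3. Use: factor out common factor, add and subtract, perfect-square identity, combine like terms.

2·n^2 - 12·n + 3
= 2(n^2 - 6·n) + 3    [factor out 2 from the n-terms]
= 2(n^2 - 6·n + 9 - 9) + 3    [add and subtract 9 inside the bracket]
= 2(n - 3)^2 - 18 + 3    [perfect-square identity]
= 2(n - 3)^2 - 15    [combine constants]

2(n - 3)^2 - 15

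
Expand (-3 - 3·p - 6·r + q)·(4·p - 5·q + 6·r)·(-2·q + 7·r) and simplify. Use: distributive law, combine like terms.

24·p·q - 84·p·r - 30·q² + 141·q·r - 126·r² + 24·p²·q - 84·p²·r - 38·p·q² + 217·p·q·r - 294·p·r² - 107·q²·r + 324·q·r² - 252·r³ + 10·q³

(-3 - 3·p - 6·r + q)·(4·p - 5·q + 6·r)·(-2·q + 7·r)
= (-12·p + 15·q - 18·r - 12·p² + 15·p·q - 18·p·r - 24·p·r + 30·q·r - 36·r² + 4·p·q - 5·q² + 6·q·r)·(-2·q + 7·r)    [distributive law]
= (-12·p + 15·q - 18·r - 12·p² + 19·p·q - 42·p·r + 36·q·r - 36·r² - 5·q²)·(-2·q + 7·r)    [combine like terms]
= 24·p·q - 84·p·r - 30·q² + 105·q·r + 36·q·r - 126·r² + 24·p²·q - 84·p²·r - 38·p·q² + 133·p·q·r + 84·p·q·r - 294·p·r² - 72·q²·r + 252·q·r² + 72·q·r² - 252·r³ + 10·q³ - 35·q²·r    [distributive law]
= 24·p·q - 84·p·r - 30·q² + 141·q·r - 126·r² + 24·p²·q - 84·p²·r - 38·p·q² + 217·p·q·r - 294·p·r² - 107·q²·r + 324·q·r² - 252·r³ + 10·q³    [combine like terms]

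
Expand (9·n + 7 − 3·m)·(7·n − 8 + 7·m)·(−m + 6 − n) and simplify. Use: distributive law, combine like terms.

(9·n + 7 − 3·m)·(7·n − 8 + 7·m)·(−m + 6 − n)
= (63·n^2 − 72·n + 63·m·n + 49·n − 56 + 49·m − 21·m·n + 24·m − 21·m^2)·(−m + 6 − n)    [distributive law]
= (63·n^2 − 23·n + 42·m·n − 56 + 73·m − 21·m^2)·(−m + 6 − n)    [combine like terms]
= −63·m·n^2 + 378·n^2 − 63·n^3 + 23·m·n − 138·n + 23·n^2 − 42·m^2·n + 252·m·n − 42·m·n^2 + 56·m − 336 + 56·n − 73·m^2 + 438·m − 73·m·n + 21·m^3 − 126·m^2 + 21·m^2·n    [distributive law]
= −105·m·n^2 + 401·n^2 − 63·n^3 + 202·m·n − 82·n − 21·m^2·n + 494·m − 336 − 199·m^2 + 21·m^3    [combine like terms]

−105·m·n^2 + 401·n^2 − 63·n^3 + 202·m·n − 82·n − 21·m^2·n + 494·m − 336 − 199·m^2 + 21·m^3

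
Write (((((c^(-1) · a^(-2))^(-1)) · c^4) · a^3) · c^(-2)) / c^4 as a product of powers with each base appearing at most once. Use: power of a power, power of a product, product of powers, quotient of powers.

a^5c^(-1)

(((((c^(-1) · a^(-2))^(-1)) · c^4) · a^3) · c^(-2)) / c^4
= ((((((c^(-1))^(-1)) · ((a^(-2))^(-1))) · c^4) · a^3) · c^(-2)) / c^4    [power of a product]
= ((((c · ((a^(-2))^(-1))) · c^4) · a^3) · c^(-2)) / c^4    [power of a power]
= ((((c · a^2) · c^4) · a^3) · c^(-2)) / c^4    [power of a power]
= a^5c^(-1)    [quotient of powers; product of powers]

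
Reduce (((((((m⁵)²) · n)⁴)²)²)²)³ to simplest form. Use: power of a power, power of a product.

(((((((m⁵)²) · n)⁴)²)²)²)³
= ((((((m⁵)²) · n)⁴)²)²)⁶    [power of a power]
= (((((m⁵)²) · n)⁴)²)¹²    [power of a power]
= ((((m⁵)²) · n)⁴)²⁴    [power of a power]
= (((m⁵)²) · n)⁹⁶    [power of a power]
= (((m⁵)²)⁹⁶) · (n⁹⁶)    [power of a product]
= ((m⁵)¹⁹²) · (n⁹⁶)    [power of a power]
= m⁹⁶⁰ · (n⁹⁶)    [power of a power]
= m⁹⁶⁰n⁹⁶    [rearrange]

m⁹⁶⁰n⁹⁶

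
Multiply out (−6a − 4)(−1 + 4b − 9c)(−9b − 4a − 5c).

(−6a − 4)(−1 + 4b − 9c)(−9b − 4a − 5c)
= (6a − 24ab + 54ac + 4 − 16b + 36c)(−9b − 4a − 5c)    [distributive law]
= −54ab − 24a^2 − 30ac + 216ab^2 + 96a^2b + 120abc − 486abc − 216a^2c − 270ac^2 − 36b − 16a − 20c + 144b^2 + 64ab + 80bc − 324bc − 144ac − 180c^2    [distributive law]
= 10ab − 24a^2 − 174ac + 216ab^2 + 96a^2b − 366abc − 216a^2c − 270ac^2 − 36b − 16a − 20c + 144b^2 − 244bc − 180c^2    [combine like terms]

10ab − 24a^2 − 174ac + 216ab^2 + 96a^2b − 366abc − 216a^2c − 270ac^2 − 36b − 16a − 20c + 144b^2 − 244bc − 180c^2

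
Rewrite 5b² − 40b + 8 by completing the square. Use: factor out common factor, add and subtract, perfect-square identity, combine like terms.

5b² − 40b + 8
= 5(b² − 8b) + 8    [factor out 5 from the b-terms]
= 5(b² − 8b + 16 − 16) + 8    [add and subtract 16 inside the bracket]
= 5(b − 4)² − 80 + 8    [perfect-square identity]
= 5(b − 4)² − 72    [combine constants]

5(b − 4)² − 72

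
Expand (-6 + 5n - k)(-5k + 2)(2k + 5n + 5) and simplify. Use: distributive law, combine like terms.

81k^2 + 35kn + 116k - 10n - 60 - 25k^2n - 125kn^2 + 50n^2 + 10k^3

(-6 + 5n - k)(-5k + 2)(2k + 5n + 5)
= (30k - 12 - 25kn + 10n + 5k^2 - 2k)(2k + 5n + 5)    [distributive law]
= (28k - 12 - 25kn + 10n + 5k^2)(2k + 5n + 5)    [combine like terms]
= 56k^2 + 140kn + 140k - 24k - 60n - 60 - 50k^2n - 125kn^2 - 125kn + 20kn + 50n^2 + 50n + 10k^3 + 25k^2n + 25k^2    [distributive law]
= 81k^2 + 35kn + 116k - 10n - 60 - 25k^2n - 125kn^2 + 50n^2 + 10k^3    [combine like terms]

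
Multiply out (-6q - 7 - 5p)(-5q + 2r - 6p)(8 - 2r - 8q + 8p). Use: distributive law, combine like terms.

(-6q - 7 - 5p)(-5q + 2r - 6p)(8 - 2r - 8q + 8p)
= (30q^2 - 12qr + 36pq + 35q - 14r + 42p + 25pq - 10pr + 30p^2)(8 - 2r - 8q + 8p)    [distributive law]
= (30q^2 - 12qr + 61pq + 35q - 14r + 42p - 10pr + 30p^2)(8 - 2r - 8q + 8p)    [combine like terms]
= 240q^2 - 60q^2r - 240q^3 + 240pq^2 - 96qr + 24qr^2 + 96q^2r - 96pqr + 488pq - 122pqr - 488pq^2 + 488p^2q + 280q - 70qr - 280q^2 + 280pq - 112r + 28r^2 + 112qr - 112pr + 336p - 84pr - 336pq + 336p^2 - 80pr + 20pr^2 + 80pqr - 80p^2r + 240p^2 - 60p^2r - 240p^2q + 240p^3    [distributive law]
= -40q^2 + 36q^2r - 240q^3 - 248pq^2 - 54qr + 24qr^2 - 138pqr + 432pq + 248p^2q + 280q - 112r + 28r^2 - 276pr + 336p + 576p^2 + 20pr^2 - 140p^2r + 240p^3    [combine like terms]

-40q^2 + 36q^2r - 240q^3 - 248pq^2 - 54qr + 24qr^2 - 138pqr + 432pq + 248p^2q + 280q - 112r + 28r^2 - 276pr + 336p + 576p^2 + 20pr^2 - 140p^2r + 240p^3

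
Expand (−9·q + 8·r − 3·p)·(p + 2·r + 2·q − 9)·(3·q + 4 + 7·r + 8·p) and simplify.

(−9·q + 8·r − 3·p)·(p + 2·r + 2·q − 9)·(3·q + 4 + 7·r + 8·p)
= (−9·p·q − 18·q·r − 18·q² + 81·q + 8·p·r + 16·r² + 16·q·r − 72·r − 3·p² − 6·p·r − 6·p·q + 27·p)·(3·q + 4 + 7·r + 8·p)    [distributive law]
= (−15·p·q − 2·q·r − 18·q² + 81·q + 2·p·r + 16·r² − 72·r − 3·p² + 27·p)·(3·q + 4 + 7·r + 8·p)    [combine like terms]
= −45·p·q² − 60·p·q − 105·p·q·r − 120·p²·q − 6·q²·r − 8·q·r − 14·q·r² − 16·p·q·r − 54·q³ − 72·q² − 126·q²·r − 144·p·q² + 243·q² + 324·q + 567·q·r + 648·p·q + 6·p·q·r + 8·p·r + 14·p·r² + 16·p²·r + 48·q·r² + 64·r² + 112·r³ + 128·p·r² − 216·q·r − 288·r − 504·r² − 576·p·r − 9·p²·q − 12·p² − 21·p²·r − 24·p³ + 81·p·q + 108·p + 189·p·r + 216·p²    [distributive law]
= −189·p·q² + 669·p·q − 115·p·q·r − 129·p²·q − 132·q²·r + 343·q·r + 34·q·r² − 54·q³ + 171·q² + 324·q − 379·p·r + 142·p·r² − 5·p²·r − 440·r² + 112·r³ − 288·r + 204·p² − 24·p³ + 108·p    [combine like terms]

−189·p·q² + 669·p·q − 115·p·q·r − 129·p²·q − 132·q²·r + 343·q·r + 34·q·r² − 54·q³ + 171·q² + 324·q − 379·p·r + 142·p·r² − 5·p²·r − 440·r² + 112·r³ − 288·r + 204·p² − 24·p³ + 108·p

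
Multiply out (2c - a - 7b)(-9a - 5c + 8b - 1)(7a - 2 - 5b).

-91a^2c + 12ac + 422abc - 70ac^2 + 20c^2 + 50bc^2 - 92bc - 255b^2c + 4c + 63a^3 - 11a^2 + 340a^2b - 66ab - 667ab^2 - 2a + 77b^2 + 280b^3 - 14b

(2c - a - 7b)(-9a - 5c + 8b - 1)(7a - 2 - 5b)
= (-18ac - 10c^2 + 16bc - 2c + 9a^2 + 5ac - 8ab + a + 63ab + 35bc - 56b^2 + 7b)(7a - 2 - 5b)    [distributive law]
= (-13ac - 10c^2 + 51bc - 2c + 9a^2 + 55ab + a - 56b^2 + 7b)(7a - 2 - 5b)    [combine like terms]
= -91a^2c + 26ac + 65abc - 70ac^2 + 20c^2 + 50bc^2 + 357abc - 102bc - 255b^2c - 14ac + 4c + 10bc + 63a^3 - 18a^2 - 45a^2b + 385a^2b - 110ab - 275ab^2 + 7a^2 - 2a - 5ab - 392ab^2 + 112b^2 + 280b^3 + 49ab - 14b - 35b^2    [distributive law]
= -91a^2c + 12ac + 422abc - 70ac^2 + 20c^2 + 50bc^2 - 92bc - 255b^2c + 4c + 63a^3 - 11a^2 + 340a^2b - 66ab - 667ab^2 - 2a + 77b^2 + 280b^3 - 14b    [combine like terms]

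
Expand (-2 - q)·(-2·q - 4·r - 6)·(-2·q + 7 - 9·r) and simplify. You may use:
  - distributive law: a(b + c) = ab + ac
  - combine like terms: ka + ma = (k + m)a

-6·q^2 + 46·q - 78·q·r - 52·r - 72·r^2 + 84 - 4·q^3 - 26·q^2·r - 36·q·r^2

(-2 - q)·(-2·q - 4·r - 6)·(-2·q + 7 - 9·r)
= (4·q + 8·r + 12 + 2·q^2 + 4·q·r + 6·q)·(-2·q + 7 - 9·r)    [distributive law]
= (10·q + 8·r + 12 + 2·q^2 + 4·q·r)·(-2·q + 7 - 9·r)    [combine like terms]
= -20·q^2 + 70·q - 90·q·r - 16·q·r + 56·r - 72·r^2 - 24·q + 84 - 108·r - 4·q^3 + 14·q^2 - 18·q^2·r - 8·q^2·r + 28·q·r - 36·q·r^2    [distributive law]
= -6·q^2 + 46·q - 78·q·r - 52·r - 72·r^2 + 84 - 4·q^3 - 26·q^2·r - 36·q·r^2    [combine like terms]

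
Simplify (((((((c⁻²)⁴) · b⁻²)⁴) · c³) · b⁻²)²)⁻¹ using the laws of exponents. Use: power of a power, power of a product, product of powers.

b²⁰c⁵⁸

(((((((c⁻²)⁴) · b⁻²)⁴) · c³) · b⁻²)²)⁻¹
= ((((((c⁻²)⁴) · b⁻²)⁴) · c³) · b⁻²)⁻²    [power of a power]
= ((((((c⁻²)⁴) · b⁻²)⁴) · c³)⁻²) · ((b⁻²)⁻²)    [power of a product]
= ((((((c⁻²)⁴) · b⁻²)⁴)⁻²) · ((c³)⁻²)) · ((b⁻²)⁻²)    [power of a product]
= (((((c⁻²)⁴) · b⁻²)⁻⁸) · ((c³)⁻²)) · ((b⁻²)⁻²)    [power of a power]
= (((((c⁻²)⁴)⁻⁸) · ((b⁻²)⁻⁸)) · ((c³)⁻²)) · ((b⁻²)⁻²)    [power of a product]
= ((((c⁻²)⁻³²) · ((b⁻²)⁻⁸)) · ((c³)⁻²)) · ((b⁻²)⁻²)    [power of a power]
= ((c⁶⁴ · ((b⁻²)⁻⁸)) · ((c³)⁻²)) · ((b⁻²)⁻²)    [power of a power]
= ((c⁶⁴ · b¹⁶) · ((c³)⁻²)) · ((b⁻²)⁻²)    [power of a power]
= ((c⁶⁴ · b¹⁶) · c⁻⁶) · ((b⁻²)⁻²)    [power of a power]
= ((c⁶⁴ · b¹⁶) · c⁻⁶) · b⁴    [power of a power]
= b²⁰c⁵⁸    [product of powers]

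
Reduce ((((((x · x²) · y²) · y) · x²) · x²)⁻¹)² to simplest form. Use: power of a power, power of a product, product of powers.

((((((x · x²) · y²) · y) · x²) · x²)⁻¹)²
= (((((x · x²) · y²) · y) · x²) · x²)⁻²    [power of a power]
= (((((x · x²) · y²) · y) · x²)⁻²) · ((x²)⁻²)    [power of a product]
= (((((x · x²) · y²) · y)⁻²) · ((x²)⁻²)) · ((x²)⁻²)    [power of a product]
= (((((x · x²) · y²)⁻²) · (y⁻²)) · ((x²)⁻²)) · ((x²)⁻²)    [power of a product]
= (((((x · x²)⁻²) · ((y²)⁻²)) · (y⁻²)) · ((x²)⁻²)) · ((x²)⁻²)    [power of a product]
= (((((x⁻²) · ((x²)⁻²)) · ((y²)⁻²)) · (y⁻²)) · ((x²)⁻²)) · ((x²)⁻²)    [power of a product]
= ((((x⁻² · x⁻⁴) · ((y²)⁻²)) · (y⁻²)) · ((x²)⁻²)) · ((x²)⁻²)    [power of a power]
= (((x⁻⁶ · ((y²)⁻²)) · (y⁻²)) · ((x²)⁻²)) · ((x²)⁻²)    [product of powers]
= (((x⁻⁶ · y⁻⁴) · (y⁻²)) · ((x²)⁻²)) · ((x²)⁻²)    [power of a power]
= (((x⁻⁶ · y⁻⁴) · y⁻²) · x⁻⁴) · ((x²)⁻²)    [power of a power]
= (((x⁻⁶ · y⁻⁴) · y⁻²) · x⁻⁴) · x⁻⁴    [power of a power]
= x⁻¹⁴·y⁻⁶    [product of powers]

x⁻¹⁴·y⁻⁶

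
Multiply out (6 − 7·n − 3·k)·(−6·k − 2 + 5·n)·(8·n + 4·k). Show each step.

−64·k·n − 120·k^2 − 96·n − 48·k + 352·n^2 + 76·k·n^2 + 252·k^2·n − 280·n^3 + 72·k^3

(6 − 7·n − 3·k)·(−6·k − 2 + 5·n)·(8·n + 4·k)
= (−36·k − 12 + 30·n + 42·k·n + 14·n − 35·n^2 + 18·k^2 + 6·k − 15·k·n)·(8·n + 4·k)    [distributive law]
= (−30·k − 12 + 44·n + 27·k·n − 35·n^2 + 18·k^2)·(8·n + 4·k)    [combine like terms]
= −240·k·n − 120·k^2 − 96·n − 48·k + 352·n^2 + 176·k·n + 216·k·n^2 + 108·k^2·n − 280·n^3 − 140·k·n^2 + 144·k^2·n + 72·k^3    [distributive law]
= −64·k·n − 120·k^2 − 96·n − 48·k + 352·n^2 + 76·k·n^2 + 252·k^2·n − 280·n^3 + 72·k^3    [combine like terms]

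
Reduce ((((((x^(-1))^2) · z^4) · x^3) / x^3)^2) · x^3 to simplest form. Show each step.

((((((x^(-1))^2) · z^4) · x^3) / x^3)^2) · x^3
= ((((((x^(-1))^2) · z^4) · x^3)^2) / ((x^3)^2)) · x^3    [power of a quotient]
= ((((((x^(-1))^2) · z^4)^2) · ((x^3)^2)) / ((x^3)^2)) · x^3    [power of a product]
= ((((((x^(-1))^2)^2) · ((z^4)^2)) · ((x^3)^2)) / ((x^3)^2)) · x^3    [power of a product]
= (((((x^(-1))^4) · ((z^4)^2)) · ((x^3)^2)) / ((x^3)^2)) · x^3    [power of a power]
= (((x^(-4) · ((z^4)^2)) · ((x^3)^2)) / ((x^3)^2)) · x^3    [power of a power]
= (((x^(-4) · z^8) · ((x^3)^2)) / ((x^3)^2)) · x^3    [power of a power]
= (((x^(-4) · z^8) · x^6) / ((x^3)^2)) · x^3    [power of a power]
= (((x^(-4) · z^8) · x^6) / x^6) · x^3    [power of a power]
= x^(-1)z^8    [quotient of powers; product of powers]

x^(-1)z^8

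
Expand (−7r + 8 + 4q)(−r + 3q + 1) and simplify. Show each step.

7r^2 − 25qr − 15r + 28q + 8 + 12q^2

(−7r + 8 + 4q)(−r + 3q + 1)
= 7r^2 − 21qr − 7r − 8r + 24q + 8 − 4qr + 12q^2 + 4q    [distributive law]
= 7r^2 − 25qr − 15r + 28q + 8 + 12q^2    [combine like terms]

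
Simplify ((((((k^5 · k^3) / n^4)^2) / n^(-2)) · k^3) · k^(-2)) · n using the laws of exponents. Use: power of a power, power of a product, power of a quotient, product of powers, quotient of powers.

((((((k^5 · k^3) / n^4)^2) / n^(-2)) · k^3) · k^(-2)) · n
= ((((((k^5 · k^3)^2) / ((n^4)^2)) / n^(-2)) · k^3) · k^(-2)) · n    [power of a quotient]
= (((((((k^5)^2) · ((k^3)^2)) / ((n^4)^2)) / n^(-2)) · k^3) · k^(-2)) · n    [power of a product]
= (((((k^10 · ((k^3)^2)) / ((n^4)^2)) / n^(-2)) · k^3) · k^(-2)) · n    [power of a power]
= (((((k^10 · k^6) / ((n^4)^2)) / n^(-2)) · k^3) · k^(-2)) · n    [power of a power]
= ((((k^16 / ((n^4)^2)) / n^(-2)) · k^3) · k^(-2)) · n    [product of powers]
= ((((k^16 / n^8) / n^(-2)) · k^3) · k^(-2)) · n    [power of a power]
= k^17n^(-5)    [quotient of powers; product of powers]

k^17n^(-5)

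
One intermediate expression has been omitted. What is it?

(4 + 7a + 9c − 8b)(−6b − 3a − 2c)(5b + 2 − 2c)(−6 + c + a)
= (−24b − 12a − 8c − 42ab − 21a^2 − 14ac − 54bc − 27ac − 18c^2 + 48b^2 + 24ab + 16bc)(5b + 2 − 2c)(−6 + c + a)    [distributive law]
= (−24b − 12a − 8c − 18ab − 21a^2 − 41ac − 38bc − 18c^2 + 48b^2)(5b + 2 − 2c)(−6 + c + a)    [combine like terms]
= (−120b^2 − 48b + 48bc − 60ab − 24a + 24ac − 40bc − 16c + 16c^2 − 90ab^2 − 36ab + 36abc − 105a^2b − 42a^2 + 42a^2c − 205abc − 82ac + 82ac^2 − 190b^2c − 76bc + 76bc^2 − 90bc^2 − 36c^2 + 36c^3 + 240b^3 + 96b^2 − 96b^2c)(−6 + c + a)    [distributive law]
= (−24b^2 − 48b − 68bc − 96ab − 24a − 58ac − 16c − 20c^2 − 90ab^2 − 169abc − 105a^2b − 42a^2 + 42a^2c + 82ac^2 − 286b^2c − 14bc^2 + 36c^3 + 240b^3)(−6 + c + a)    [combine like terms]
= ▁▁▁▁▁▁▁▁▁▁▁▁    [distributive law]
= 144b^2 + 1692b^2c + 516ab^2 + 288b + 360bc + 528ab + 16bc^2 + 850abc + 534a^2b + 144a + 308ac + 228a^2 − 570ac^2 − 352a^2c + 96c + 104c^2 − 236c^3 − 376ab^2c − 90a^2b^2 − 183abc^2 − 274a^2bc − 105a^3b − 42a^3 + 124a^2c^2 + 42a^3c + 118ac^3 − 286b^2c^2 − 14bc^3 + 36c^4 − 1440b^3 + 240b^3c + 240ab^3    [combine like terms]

Applying distributive law to the line above:

144b^2 − 24b^2c − 24ab^2 + 288b − 48bc − 48ab + 408bc − 68bc^2 − 68abc + 576ab − 96abc − 96a^2b + 144a − 24ac − 24a^2 + 348ac − 58ac^2 − 58a^2c + 96c − 16c^2 − 16ac + 120c^2 − 20c^3 − 20ac^2 + 540ab^2 − 90ab^2c − 90a^2b^2 + 1014abc − 169abc^2 − 169a^2bc + 630a^2b − 105a^2bc − 105a^3b + 252a^2 − 42a^2c − 42a^3 − 252a^2c + 42a^2c^2 + 42a^3c − 492ac^2 + 82ac^3 + 82a^2c^2 + 1716b^2c − 286b^2c^2 − 286ab^2c + 84bc^2 − 14bc^3 − 14abc^2 − 216c^3 + 36c^4 + 36ac^3 − 1440b^3 + 240b^3c + 240ab^3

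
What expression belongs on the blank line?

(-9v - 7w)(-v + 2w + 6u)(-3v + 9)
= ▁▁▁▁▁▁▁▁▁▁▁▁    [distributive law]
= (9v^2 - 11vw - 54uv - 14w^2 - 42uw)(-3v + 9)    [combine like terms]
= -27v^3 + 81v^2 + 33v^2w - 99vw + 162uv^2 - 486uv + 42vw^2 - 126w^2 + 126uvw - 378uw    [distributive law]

After distributive law, the bracketed line is:

(9v^2 - 18vw - 54uv + 7vw - 14w^2 - 42uw)(-3v + 9)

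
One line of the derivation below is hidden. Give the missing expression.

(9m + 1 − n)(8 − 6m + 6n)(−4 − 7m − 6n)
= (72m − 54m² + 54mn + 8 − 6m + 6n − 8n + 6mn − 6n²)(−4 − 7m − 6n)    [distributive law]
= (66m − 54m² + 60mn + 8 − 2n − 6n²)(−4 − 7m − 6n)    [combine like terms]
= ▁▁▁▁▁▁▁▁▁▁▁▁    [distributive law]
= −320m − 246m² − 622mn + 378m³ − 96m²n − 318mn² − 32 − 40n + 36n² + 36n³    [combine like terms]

Applying distributive law to the line above:

−264m − 462m² − 396mn + 216m² + 378m³ + 324m²n − 240mn − 420m²n − 360mn² − 32 − 56m − 48n + 8n + 14mn + 12n² + 24n² + 42mn² + 36n³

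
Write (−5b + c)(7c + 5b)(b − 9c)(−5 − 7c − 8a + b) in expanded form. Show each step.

(−5b + c)(7c + 5b)(b − 9c)(−5 − 7c − 8a + b)
= (−35bc − 25b^2 + 7c^2 + 5bc)(b − 9c)(−5 − 7c − 8a + b)    [distributive law]
= (−30bc − 25b^2 + 7c^2)(b − 9c)(−5 − 7c − 8a + b)    [combine like terms]
= (−30b^2c + 270bc^2 − 25b^3 + 225b^2c + 7bc^2 − 63c^3)(−5 − 7c − 8a + b)    [distributive law]
= (195b^2c + 277bc^2 − 25b^3 − 63c^3)(−5 − 7c − 8a + b)    [combine like terms]
= −975b^2c − 1365b^2c^2 − 1560ab^2c + 195b^3c − 1385bc^2 − 1939bc^3 − 2216abc^2 + 277b^2c^2 + 125b^3 + 175b^3c + 200ab^3 − 25b^4 + 315c^3 + 441c^4 + 504ac^3 − 63bc^3    [distributive law]
= −975b^2c − 1088b^2c^2 − 1560ab^2c + 370b^3c − 1385bc^2 − 2002bc^3 − 2216abc^2 + 125b^3 + 200ab^3 − 25b^4 + 315c^3 + 441c^4 + 504ac^3    [combine like terms]

−975b^2c − 1088b^2c^2 − 1560ab^2c + 370b^3c − 1385bc^2 − 2002bc^3 − 2216abc^2 + 125b^3 + 200ab^3 − 25b^4 + 315c^3 + 441c^4 + 504ac^3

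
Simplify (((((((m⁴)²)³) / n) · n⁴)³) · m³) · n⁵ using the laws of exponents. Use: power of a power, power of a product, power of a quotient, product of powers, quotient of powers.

(((((((m⁴)²)³) / n) · n⁴)³) · m³) · n⁵
= (((((((m⁴)²)³) / n)³) · ((n⁴)³)) · m³) · n⁵    [power of a product]
= (((((((m⁴)²)³)³) / (n³)) · ((n⁴)³)) · m³) · n⁵    [power of a quotient]
= ((((((m⁴)²)⁹) / (n³)) · ((n⁴)³)) · m³) · n⁵    [power of a power]
= (((((m⁴)¹⁸) / (n³)) · ((n⁴)³)) · m³) · n⁵    [power of a power]
= (((m⁷² / (n³)) · ((n⁴)³)) · m³) · n⁵    [power of a power]
= (((m⁷² / n³) · n¹²) · m³) · n⁵    [power of a power]
= m⁷⁵n¹⁴    [quotient of powers; product of powers]

m⁷⁵n¹⁴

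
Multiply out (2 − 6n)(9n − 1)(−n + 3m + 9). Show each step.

−510n² + 72mn + 218n − 6m − 18 + 54n³ − 162mn²

(2 − 6n)(9n − 1)(−n + 3m + 9)
= (18n − 2 − 54n² + 6n)(−n + 3m + 9)    [distributive law]
= (24n − 2 − 54n²)(−n + 3m + 9)    [combine like terms]
= −24n² + 72mn + 216n + 2n − 6m − 18 + 54n³ − 162mn² − 486n²    [distributive law]
= −510n² + 72mn + 218n − 6m − 18 + 54n³ − 162mn²    [combine like terms]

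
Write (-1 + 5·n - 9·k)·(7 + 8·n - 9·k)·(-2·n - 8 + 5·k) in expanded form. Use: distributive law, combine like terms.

(-1 + 5·n - 9·k)·(7 + 8·n - 9·k)·(-2·n - 8 + 5·k)
= (-7 - 8·n + 9·k + 35·n + 40·n² - 45·k·n - 63·k - 72·k·n + 81·k²)·(-2·n - 8 + 5·k)    [distributive law]
= (-7 + 27·n - 54·k + 40·n² - 117·k·n + 81·k²)·(-2·n - 8 + 5·k)    [combine like terms]
= 14·n + 56 - 35·k - 54·n² - 216·n + 135·k·n + 108·k·n + 432·k - 270·k² - 80·n³ - 320·n² + 200·k·n² + 234·k·n² + 936·k·n - 585·k²·n - 162·k²·n - 648·k² + 405·k³    [distributive law]
= -202·n + 56 + 397·k - 374·n² + 1179·k·n - 918·k² - 80·n³ + 434·k·n² - 747·k²·n + 405·k³    [combine like terms]

-202·n + 56 + 397·k - 374·n² + 1179·k·n - 918·k² - 80·n³ + 434·k·n² - 747·k²·n + 405·k³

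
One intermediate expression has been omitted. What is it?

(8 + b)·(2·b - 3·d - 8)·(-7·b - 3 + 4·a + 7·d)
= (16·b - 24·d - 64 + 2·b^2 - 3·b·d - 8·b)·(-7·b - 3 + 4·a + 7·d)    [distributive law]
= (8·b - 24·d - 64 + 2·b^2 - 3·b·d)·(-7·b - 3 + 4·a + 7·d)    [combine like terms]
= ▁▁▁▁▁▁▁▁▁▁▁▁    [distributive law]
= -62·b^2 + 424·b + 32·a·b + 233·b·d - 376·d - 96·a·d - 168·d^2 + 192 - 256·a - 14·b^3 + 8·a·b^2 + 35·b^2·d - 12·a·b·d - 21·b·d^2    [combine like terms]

After distributive law, the bracketed line is:

-56·b^2 - 24·b + 32·a·b + 56·b·d + 168·b·d + 72·d - 96·a·d - 168·d^2 + 448·b + 192 - 256·a - 448·d - 14·b^3 - 6·b^2 + 8·a·b^2 + 14·b^2·d + 21·b^2·d + 9·b·d - 12·a·b·d - 21·b·d^2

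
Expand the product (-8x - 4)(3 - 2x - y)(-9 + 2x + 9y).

120x - 176x^2 - 208xy + 32x^3 + 160x^2y + 72xy^2 + 108 - 144y + 36y^2

(-8x - 4)(3 - 2x - y)(-9 + 2x + 9y)
= (-24x + 16x^2 + 8xy - 12 + 8x + 4y)(-9 + 2x + 9y)    [distributive law]
= (-16x + 16x^2 + 8xy - 12 + 4y)(-9 + 2x + 9y)    [combine like terms]
= 144x - 32x^2 - 144xy - 144x^2 + 32x^3 + 144x^2y - 72xy + 16x^2y + 72xy^2 + 108 - 24x - 108y - 36y + 8xy + 36y^2    [distributive law]
= 120x - 176x^2 - 208xy + 32x^3 + 160x^2y + 72xy^2 + 108 - 144y + 36y^2    [combine like terms]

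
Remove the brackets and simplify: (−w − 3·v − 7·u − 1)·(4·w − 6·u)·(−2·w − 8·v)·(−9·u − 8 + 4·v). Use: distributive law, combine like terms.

(−w − 3·v − 7·u − 1)·(4·w − 6·u)·(−2·w − 8·v)·(−9·u − 8 + 4·v)
= (−4·w^2 + 6·u·w − 12·v·w + 18·u·v − 28·u·w + 42·u^2 − 4·w + 6·u)·(−2·w − 8·v)·(−9·u − 8 + 4·v)    [distributive law]
= (−4·w^2 − 22·u·w − 12·v·w + 18·u·v + 42·u^2 − 4·w + 6·u)·(−2·w − 8·v)·(−9·u − 8 + 4·v)    [combine like terms]
= (8·w^3 + 32·v·w^2 + 44·u·w^2 + 176·u·v·w + 24·v·w^2 + 96·v^2·w − 36·u·v·w − 144·u·v^2 − 84·u^2·w − 336·u^2·v + 8·w^2 + 32·v·w − 12·u·w − 48·u·v)·(−9·u − 8 + 4·v)    [distributive law]
= (8·w^3 + 56·v·w^2 + 44·u·w^2 + 140·u·v·w + 96·v^2·w − 144·u·v^2 − 84·u^2·w − 336·u^2·v + 8·w^2 + 32·v·w − 12·u·w − 48·u·v)·(−9·u − 8 + 4·v)    [combine like terms]
= −72·u·w^3 − 64·w^3 + 32·v·w^3 − 504·u·v·w^2 − 448·v·w^2 + 224·v^2·w^2 − 396·u^2·w^2 − 352·u·w^2 + 176·u·v·w^2 − 1260·u^2·v·w − 1120·u·v·w + 560·u·v^2·w − 864·u·v^2·w − 768·v^2·w + 384·v^3·w + 1296·u^2·v^2 + 1152·u·v^2 − 576·u·v^3 + 756·u^3·w + 672·u^2·w − 336·u^2·v·w + 3024·u^3·v + 2688·u^2·v − 1344·u^2·v^2 − 72·u·w^2 − 64·w^2 + 32·v·w^2 − 288·u·v·w − 256·v·w + 128·v^2·w + 108·u^2·w + 96·u·w − 48·u·v·w + 432·u^2·v + 384·u·v − 192·u·v^2    [distributive law]
= −72·u·w^3 − 64·w^3 + 32·v·w^3 − 328·u·v·w^2 − 416·v·w^2 + 224·v^2·w^2 − 396·u^2·w^2 − 424·u·w^2 − 1596·u^2·v·w − 1456·u·v·w − 304·u·v^2·w − 640·v^2·w + 384·v^3·w − 48·u^2·v^2 + 960·u·v^2 − 576·u·v^3 + 756·u^3·w + 780·u^2·w + 3024·u^3·v + 3120·u^2·v − 64·w^2 − 256·v·w + 96·u·w + 384·u·v    [combine like terms]

−72·u·w^3 − 64·w^3 + 32·v·w^3 − 328·u·v·w^2 − 416·v·w^2 + 224·v^2·w^2 − 396·u^2·w^2 − 424·u·w^2 − 1596·u^2·v·w − 1456·u·v·w − 304·u·v^2·w − 640·v^2·w + 384·v^3·w − 48·u^2·v^2 + 960·u·v^2 − 576·u·v^3 + 756·u^3·w + 780·u^2·w + 3024·u^3·v + 3120·u^2·v − 64·w^2 − 256·v·w + 96·u·w + 384·u·v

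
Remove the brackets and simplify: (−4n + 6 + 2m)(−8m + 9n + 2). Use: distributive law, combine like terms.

(−4n + 6 + 2m)(−8m + 9n + 2)
= 32mn − 36n^2 − 8n − 48m + 54n + 12 − 16m^2 + 18mn + 4m    [distributive law]
= 50mn − 36n^2 + 46n − 44m + 12 − 16m^2    [combine like terms]

50mn − 36n^2 + 46n − 44m + 12 − 16m^2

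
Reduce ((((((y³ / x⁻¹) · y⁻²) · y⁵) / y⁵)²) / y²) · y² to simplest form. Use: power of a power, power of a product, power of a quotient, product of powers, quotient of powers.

x²y²

((((((y³ / x⁻¹) · y⁻²) · y⁵) / y⁵)²) / y²) · y²
= ((((((y³ / x⁻¹) · y⁻²) · y⁵)²) / ((y⁵)²)) / y²) · y²    [power of a quotient]
= ((((((y³ / x⁻¹) · y⁻²)²) · ((y⁵)²)) / ((y⁵)²)) / y²) · y²    [power of a product]
= ((((((y³ / x⁻¹)²) · ((y⁻²)²)) · ((y⁵)²)) / ((y⁵)²)) / y²) · y²    [power of a product]
= (((((((y³)²) / ((x⁻¹)²)) · ((y⁻²)²)) · ((y⁵)²)) / ((y⁵)²)) / y²) · y²    [power of a quotient]
= (((((y⁶ / ((x⁻¹)²)) · ((y⁻²)²)) · ((y⁵)²)) / ((y⁵)²)) / y²) · y²    [power of a power]
= (((((y⁶ / x⁻²) · ((y⁻²)²)) · ((y⁵)²)) / ((y⁵)²)) / y²) · y²    [power of a power]
= (((((y⁶ / x⁻²) · y⁻⁴) · ((y⁵)²)) / ((y⁵)²)) / y²) · y²    [power of a power]
= (((((y⁶ / x⁻²) · y⁻⁴) · y¹⁰) / ((y⁵)²)) / y²) · y²    [power of a power]
= (((((y⁶ / x⁻²) · y⁻⁴) · y¹⁰) / y¹⁰) / y²) · y²    [power of a power]
= x²y²    [quotient of powers; product of powers]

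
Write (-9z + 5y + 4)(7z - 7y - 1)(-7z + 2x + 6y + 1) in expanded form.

441z³ - 126xz² - 1064yz² - 322z² + 196xyz + 833y²z + 551yz + 74xz + 65z - 70xy² - 210y³ - 233y² - 66xy - 57y - 8x - 4

(-9z + 5y + 4)(7z - 7y - 1)(-7z + 2x + 6y + 1)
= (-63z² + 63yz + 9z + 35yz - 35y² - 5y + 28z - 28y - 4)(-7z + 2x + 6y + 1)    [distributive law]
= (-63z² + 98yz + 37z - 35y² - 33y - 4)(-7z + 2x + 6y + 1)    [combine like terms]
= 441z³ - 126xz² - 378yz² - 63z² - 686yz² + 196xyz + 588y²z + 98yz - 259z² + 74xz + 222yz + 37z + 245y²z - 70xy² - 210y³ - 35y² + 231yz - 66xy - 198y² - 33y + 28z - 8x - 24y - 4    [distributive law]
= 441z³ - 126xz² - 1064yz² - 322z² + 196xyz + 833y²z + 551yz + 74xz + 65z - 70xy² - 210y³ - 233y² - 66xy - 57y - 8x - 4    [combine like terms]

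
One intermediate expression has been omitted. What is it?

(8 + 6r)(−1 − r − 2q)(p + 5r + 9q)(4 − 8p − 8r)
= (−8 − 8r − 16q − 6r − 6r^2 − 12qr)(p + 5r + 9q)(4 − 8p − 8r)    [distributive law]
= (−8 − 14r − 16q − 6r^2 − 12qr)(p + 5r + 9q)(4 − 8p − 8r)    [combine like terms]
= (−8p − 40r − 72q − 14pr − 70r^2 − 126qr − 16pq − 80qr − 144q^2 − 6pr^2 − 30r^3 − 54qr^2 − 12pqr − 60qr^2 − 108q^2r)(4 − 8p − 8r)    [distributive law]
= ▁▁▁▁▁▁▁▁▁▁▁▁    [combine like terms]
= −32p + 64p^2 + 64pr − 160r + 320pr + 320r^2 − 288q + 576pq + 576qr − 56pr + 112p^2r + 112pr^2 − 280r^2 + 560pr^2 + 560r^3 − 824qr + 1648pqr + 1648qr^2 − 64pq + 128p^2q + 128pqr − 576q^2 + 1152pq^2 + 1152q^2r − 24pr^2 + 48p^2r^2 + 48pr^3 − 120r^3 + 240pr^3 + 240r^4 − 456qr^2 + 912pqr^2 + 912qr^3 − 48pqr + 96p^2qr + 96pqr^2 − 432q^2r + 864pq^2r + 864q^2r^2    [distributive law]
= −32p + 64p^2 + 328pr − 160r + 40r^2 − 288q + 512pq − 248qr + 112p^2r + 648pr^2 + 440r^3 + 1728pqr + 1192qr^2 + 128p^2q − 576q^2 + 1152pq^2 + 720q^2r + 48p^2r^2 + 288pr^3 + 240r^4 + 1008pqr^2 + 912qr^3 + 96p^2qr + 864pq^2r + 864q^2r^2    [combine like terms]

After combine like terms, the bracketed line is:

(−8p − 40r − 72q − 14pr − 70r^2 − 206qr − 16pq − 144q^2 − 6pr^2 − 30r^3 − 114qr^2 − 12pqr − 108q^2r)(4 − 8p − 8r)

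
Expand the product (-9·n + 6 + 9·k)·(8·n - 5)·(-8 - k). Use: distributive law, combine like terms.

576·n² + 72·k·n² - 744·n - 669·k·n + 240 + 390·k - 72·k²·n + 45·k²

(-9·n + 6 + 9·k)·(8·n - 5)·(-8 - k)
= (-72·n² + 45·n + 48·n - 30 + 72·k·n - 45·k)·(-8 - k)    [distributive law]
= (-72·n² + 93·n - 30 + 72·k·n - 45·k)·(-8 - k)    [combine like terms]
= 576·n² + 72·k·n² - 744·n - 93·k·n + 240 + 30·k - 576·k·n - 72·k²·n + 360·k + 45·k²    [distributive law]
= 576·n² + 72·k·n² - 744·n - 669·k·n + 240 + 390·k - 72·k²·n + 45·k²    [combine like terms]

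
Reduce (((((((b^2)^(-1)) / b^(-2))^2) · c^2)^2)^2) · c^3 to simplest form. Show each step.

c^11

(((((((b^2)^(-1)) / b^(-2))^2) · c^2)^2)^2) · c^3
= ((((((b^2)^(-1)) / b^(-2))^2) · c^2)^4) · c^3    [power of a power]
= ((((((b^2)^(-1)) / b^(-2))^2)^4) · ((c^2)^4)) · c^3    [power of a product]
= (((((b^2)^(-1)) / b^(-2))^8) · ((c^2)^4)) · c^3    [power of a power]
= (((((b^2)^(-1))^8) / ((b^(-2))^8)) · ((c^2)^4)) · c^3    [power of a quotient]
= ((((b^2)^(-8)) / ((b^(-2))^8)) · ((c^2)^4)) · c^3    [power of a power]
= ((b^(-16) / ((b^(-2))^8)) · ((c^2)^4)) · c^3    [power of a power]
= ((b^(-16) / b^(-16)) · ((c^2)^4)) · c^3    [power of a power]
= (b^0 · ((c^2)^4)) · c^3    [quotient of powers]
= (b^0 · c^8) · c^3    [power of a power]
= c^11    [product of powers]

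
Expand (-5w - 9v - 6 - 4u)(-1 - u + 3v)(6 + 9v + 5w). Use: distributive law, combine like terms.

(-5w - 9v - 6 - 4u)(-1 - u + 3v)(6 + 9v + 5w)
= (5w + 5uw - 15vw + 9v + 9uv - 27v^2 + 6 + 6u - 18v + 4u + 4u^2 - 12uv)(6 + 9v + 5w)    [distributive law]
= (5w + 5uw - 15vw - 9v - 3uv - 27v^2 + 6 + 10u + 4u^2)(6 + 9v + 5w)    [combine like terms]
= 30w + 45vw + 25w^2 + 30uw + 45uvw + 25uw^2 - 90vw - 135v^2w - 75vw^2 - 54v - 81v^2 - 45vw - 18uv - 27uv^2 - 15uvw - 162v^2 - 243v^3 - 135v^2w + 36 + 54v + 30w + 60u + 90uv + 50uw + 24u^2 + 36u^2v + 20u^2w    [distributive law]
= 60w - 90vw + 25w^2 + 80uw + 30uvw + 25uw^2 - 270v^2w - 75vw^2 - 243v^2 + 72uv - 27uv^2 - 243v^3 + 36 + 60u + 24u^2 + 36u^2v + 20u^2w    [combine like terms]

60w - 90vw + 25w^2 + 80uw + 30uvw + 25uw^2 - 270v^2w - 75vw^2 - 243v^2 + 72uv - 27uv^2 - 243v^3 + 36 + 60u + 24u^2 + 36u^2v + 20u^2w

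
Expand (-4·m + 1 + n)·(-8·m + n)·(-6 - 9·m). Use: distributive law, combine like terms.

-120·m² - 288·m³ + 63·m·n + 108·m²·n + 48·m - 6·n - 6·n² - 9·m·n²

(-4·m + 1 + n)·(-8·m + n)·(-6 - 9·m)
= (32·m² - 4·m·n - 8·m + n - 8·m·n + n²)·(-6 - 9·m)    [distributive law]
= (32·m² - 12·m·n - 8·m + n + n²)·(-6 - 9·m)    [combine like terms]
= -192·m² - 288·m³ + 72·m·n + 108·m²·n + 48·m + 72·m² - 6·n - 9·m·n - 6·n² - 9·m·n²    [distributive law]
= -120·m² - 288·m³ + 63·m·n + 108·m²·n + 48·m - 6·n - 6·n² - 9·m·n²    [combine like terms]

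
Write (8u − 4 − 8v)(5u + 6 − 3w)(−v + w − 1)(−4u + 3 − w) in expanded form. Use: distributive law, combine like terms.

160u³v − 168u²v + 104u²vw − 160u³w − 48u²w + 56u²w² + 160u³ − 8u² − 252uv + 276uvw + 328uw − 172uw² − 180u − 80uvw² + 24uw³ + 216v − 324vw − 132w + 72w² + 72 + 156vw² − 12w³ − 160u²v² − 72uv² + 56uv²w + 144v² − 120v²w + 24v²w² − 24vw³

(8u − 4 − 8v)(5u + 6 − 3w)(−v + w − 1)(−4u + 3 − w)
= (40u² + 48u − 24uw − 20u − 24 + 12w − 40uv − 48v + 24vw)(−v + w − 1)(−4u + 3 − w)    [distributive law]
= (40u² + 28u − 24uw − 24 + 12w − 40uv − 48v + 24vw)(−v + w − 1)(−4u + 3 − w)    [combine like terms]
= (−40u²v + 40u²w − 40u² − 28uv + 28uw − 28u + 24uvw − 24uw² + 24uw + 24v − 24w + 24 − 12vw + 12w² − 12w + 40uv² − 40uvw + 40uv + 48v² − 48vw + 48v − 24v²w + 24vw² − 24vw)(−4u + 3 − w)    [distributive law]
= (−40u²v + 40u²w − 40u² + 12uv + 52uw − 28u − 16uvw − 24uw² + 72v − 36w + 24 − 84vw + 12w² + 40uv² + 48v² − 24v²w + 24vw²)(−4u + 3 − w)    [combine like terms]
= 160u³v − 120u²v + 40u²vw − 160u³w + 120u²w − 40u²w² + 160u³ − 120u² + 40u²w − 48u²v + 36uv − 12uvw − 208u²w + 156uw − 52uw² + 112u² − 84u + 28uw + 64u²vw − 48uvw + 16uvw² + 96u²w² − 72uw² + 24uw³ − 288uv + 216v − 72vw + 144uw − 108w + 36w² − 96u + 72 − 24w + 336uvw − 252vw + 84vw² − 48uw² + 36w² − 12w³ − 160u²v² + 120uv² − 40uv²w − 192uv² + 144v² − 48v²w + 96uv²w − 72v²w + 24v²w² − 96uvw² + 72vw² − 24vw³    [distributive law]
= 160u³v − 168u²v + 104u²vw − 160u³w − 48u²w + 56u²w² + 160u³ − 8u² − 252uv + 276uvw + 328uw − 172uw² − 180u − 80uvw² + 24uw³ + 216v − 324vw − 132w + 72w² + 72 + 156vw² − 12w³ − 160u²v² − 72uv² + 56uv²w + 144v² − 120v²w + 24v²w² − 24vw³    [combine like terms]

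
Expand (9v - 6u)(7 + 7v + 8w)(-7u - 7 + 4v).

(9v - 6u)(7 + 7v + 8w)(-7u - 7 + 4v)
= (63v + 63v^2 + 72vw - 42u - 42uv - 48uw)(-7u - 7 + 4v)    [distributive law]
= -441uv - 441v + 252v^2 - 441uv^2 - 441v^2 + 252v^3 - 504uvw - 504vw + 288v^2w + 294u^2 + 294u - 168uv + 294u^2v + 294uv - 168uv^2 + 336u^2w + 336uw - 192uvw    [distributive law]
= -315uv - 441v - 189v^2 - 609uv^2 + 252v^3 - 696uvw - 504vw + 288v^2w + 294u^2 + 294u + 294u^2v + 336u^2w + 336uw    [combine like terms]

-315uv - 441v - 189v^2 - 609uv^2 + 252v^3 - 696uvw - 504vw + 288v^2w + 294u^2 + 294u + 294u^2v + 336u^2w + 336uw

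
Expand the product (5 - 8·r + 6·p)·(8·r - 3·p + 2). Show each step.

24·r - 3·p + 10 - 64·r^2 + 72·p·r - 18·p^2

(5 - 8·r + 6·p)·(8·r - 3·p + 2)
= 40·r - 15·p + 10 - 64·r^2 + 24·p·r - 16·r + 48·p·r - 18·p^2 + 12·p    [distributive law]
= 24·r - 3·p + 10 - 64·r^2 + 72·p·r - 18·p^2    [combine like terms]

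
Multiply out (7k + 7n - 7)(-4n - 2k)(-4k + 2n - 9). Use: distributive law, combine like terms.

140k^2n + 28kn^2 + 294kn + 56k^3 + 70k^2 - 56n^3 + 308n^2 - 252n - 126k

(7k + 7n - 7)(-4n - 2k)(-4k + 2n - 9)
= (-28kn - 14k^2 - 28n^2 - 14kn + 28n + 14k)(-4k + 2n - 9)    [distributive law]
= (-42kn - 14k^2 - 28n^2 + 28n + 14k)(-4k + 2n - 9)    [combine like terms]
= 168k^2n - 84kn^2 + 378kn + 56k^3 - 28k^2n + 126k^2 + 112kn^2 - 56n^3 + 252n^2 - 112kn + 56n^2 - 252n - 56k^2 + 28kn - 126k    [distributive law]
= 140k^2n + 28kn^2 + 294kn + 56k^3 + 70k^2 - 56n^3 + 308n^2 - 252n - 126k    [combine like terms]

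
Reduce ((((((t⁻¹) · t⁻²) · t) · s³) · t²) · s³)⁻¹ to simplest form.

((((((t⁻¹) · t⁻²) · t) · s³) · t²) · s³)⁻¹
= ((((((t⁻¹) · t⁻²) · t) · s³) · t²)⁻¹) · ((s³)⁻¹)    [power of a product]
= ((((((t⁻¹) · t⁻²) · t) · s³)⁻¹) · ((t²)⁻¹)) · ((s³)⁻¹)    [power of a product]
= ((((((t⁻¹) · t⁻²) · t)⁻¹) · ((s³)⁻¹)) · ((t²)⁻¹)) · ((s³)⁻¹)    [power of a product]
= ((((((t⁻¹) · t⁻²)⁻¹) · (t⁻¹)) · ((s³)⁻¹)) · ((t²)⁻¹)) · ((s³)⁻¹)    [power of a product]
= ((((((t⁻¹)⁻¹) · ((t⁻²)⁻¹)) · (t⁻¹)) · ((s³)⁻¹)) · ((t²)⁻¹)) · ((s³)⁻¹)    [power of a product]
= (((((t¹) · ((t⁻²)⁻¹)) · (t⁻¹)) · ((s³)⁻¹)) · ((t²)⁻¹)) · ((s³)⁻¹)    [power of a power]
= ((((t · ((t⁻²)⁻¹)) · (t⁻¹)) · ((s³)⁻¹)) · ((t²)⁻¹)) · ((s³)⁻¹)    [power of a power]
= ((((t · t²) · (t⁻¹)) · ((s³)⁻¹)) · ((t²)⁻¹)) · ((s³)⁻¹)    [power of a power]
= (((t³ · (t⁻¹)) · ((s³)⁻¹)) · ((t²)⁻¹)) · ((s³)⁻¹)    [product of powers]
= ((t² · ((s³)⁻¹)) · ((t²)⁻¹)) · ((s³)⁻¹)    [product of powers]
= ((t² · s⁻³) · ((t²)⁻¹)) · ((s³)⁻¹)    [power of a power]
= ((t² · s⁻³) · t⁻²) · ((s³)⁻¹)    [power of a power]
= ((t² · s⁻³) · t⁻²) · s⁻³    [power of a power]
= s⁻⁶    [product of powers]

s⁻⁶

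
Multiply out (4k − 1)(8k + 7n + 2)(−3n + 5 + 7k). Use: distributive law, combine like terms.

100k^2n + 160k^2 + 224k^3 − 84kn^2 + 91kn + 21n^2 − 29n − 10 − 14k

(4k − 1)(8k + 7n + 2)(−3n + 5 + 7k)
= (32k^2 + 28kn + 8k − 8k − 7n − 2)(−3n + 5 + 7k)    [distributive law]
= (32k^2 + 28kn − 7n − 2)(−3n + 5 + 7k)    [combine like terms]
= −96k^2n + 160k^2 + 224k^3 − 84kn^2 + 140kn + 196k^2n + 21n^2 − 35n − 49kn + 6n − 10 − 14k    [distributive law]
= 100k^2n + 160k^2 + 224k^3 − 84kn^2 + 91kn + 21n^2 − 29n − 10 − 14k    [combine like terms]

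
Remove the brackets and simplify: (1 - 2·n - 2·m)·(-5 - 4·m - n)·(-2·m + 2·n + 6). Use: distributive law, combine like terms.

(1 - 2·n - 2·m)·(-5 - 4·m - n)·(-2·m + 2·n + 6)
= (-5 - 4·m - n + 10·n + 8·m·n + 2·n^2 + 10·m + 8·m^2 + 2·m·n)·(-2·m + 2·n + 6)    [distributive law]
= (-5 + 6·m + 9·n + 10·m·n + 2·n^2 + 8·m^2)·(-2·m + 2·n + 6)    [combine like terms]
= 10·m - 10·n - 30 - 12·m^2 + 12·m·n + 36·m - 18·m·n + 18·n^2 + 54·n - 20·m^2·n + 20·m·n^2 + 60·m·n - 4·m·n^2 + 4·n^3 + 12·n^2 - 16·m^3 + 16·m^2·n + 48·m^2    [distributive law]
= 46·m + 44·n - 30 + 36·m^2 + 54·m·n + 30·n^2 - 4·m^2·n + 16·m·n^2 + 4·n^3 - 16·m^3    [combine like terms]

46·m + 44·n - 30 + 36·m^2 + 54·m·n + 30·n^2 - 4·m^2·n + 16·m·n^2 + 4·n^3 - 16·m^3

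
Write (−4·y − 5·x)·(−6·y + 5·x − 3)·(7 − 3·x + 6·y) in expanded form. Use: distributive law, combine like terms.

240·y^2 − 12·x·y^2 + 144·y^3 + 124·x·y − 180·x^2·y + 84·y − 220·x^2 + 75·x^3 + 105·x

(−4·y − 5·x)·(−6·y + 5·x − 3)·(7 − 3·x + 6·y)
= (24·y^2 − 20·x·y + 12·y + 30·x·y − 25·x^2 + 15·x)·(7 − 3·x + 6·y)    [distributive law]
= (24·y^2 + 10·x·y + 12·y − 25·x^2 + 15·x)·(7 − 3·x + 6·y)    [combine like terms]
= 168·y^2 − 72·x·y^2 + 144·y^3 + 70·x·y − 30·x^2·y + 60·x·y^2 + 84·y − 36·x·y + 72·y^2 − 175·x^2 + 75·x^3 − 150·x^2·y + 105·x − 45·x^2 + 90·x·y    [distributive law]
= 240·y^2 − 12·x·y^2 + 144·y^3 + 124·x·y − 180·x^2·y + 84·y − 220·x^2 + 75·x^3 + 105·x    [combine like terms]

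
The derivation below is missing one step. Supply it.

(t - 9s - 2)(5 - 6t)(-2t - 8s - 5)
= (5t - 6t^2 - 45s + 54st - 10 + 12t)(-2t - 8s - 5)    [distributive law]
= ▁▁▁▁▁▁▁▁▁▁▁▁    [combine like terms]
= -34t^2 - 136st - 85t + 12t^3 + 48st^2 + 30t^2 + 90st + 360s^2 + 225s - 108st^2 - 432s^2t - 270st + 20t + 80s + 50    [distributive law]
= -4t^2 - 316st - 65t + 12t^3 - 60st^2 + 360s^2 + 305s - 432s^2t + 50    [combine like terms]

Applying combine like terms to the line above:

(17t - 6t^2 - 45s + 54st - 10)(-2t - 8s - 5)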